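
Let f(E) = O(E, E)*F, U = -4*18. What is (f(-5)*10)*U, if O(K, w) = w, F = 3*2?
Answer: 21600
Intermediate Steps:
F = 6
U = -72
f(E) = 6*E (f(E) = E*6 = 6*E)
(f(-5)*10)*U = ((6*(-5))*10)*(-72) = -30*10*(-72) = -300*(-72) = 21600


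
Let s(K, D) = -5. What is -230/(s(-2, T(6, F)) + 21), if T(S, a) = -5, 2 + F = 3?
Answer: -115/8 ≈ -14.375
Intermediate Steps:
F = 1 (F = -2 + 3 = 1)
-230/(s(-2, T(6, F)) + 21) = -230/(-5 + 21) = -230/16 = -230*1/16 = -115/8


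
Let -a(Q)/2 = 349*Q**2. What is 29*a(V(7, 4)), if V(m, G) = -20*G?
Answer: -129548800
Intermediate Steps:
a(Q) = -698*Q**2
29*a(V(7, 4)) = 29*(-698*(-20*4)**2) = 29*(-698*(-80)**2) = 29*(-698*6400) = 29*(-4467200) = -129548800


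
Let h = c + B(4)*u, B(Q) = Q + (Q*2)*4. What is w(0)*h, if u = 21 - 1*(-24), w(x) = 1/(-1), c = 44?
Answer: -1664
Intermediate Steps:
w(x) = -1 (w(x) = 1*(-1) = -1)
B(Q) = 9*Q (B(Q) = Q + (2*Q)*4 = Q + 8*Q = 9*Q)
u = 45 (u = 21 + 24 = 45)
h = 1664 (h = 44 + (9*4)*45 = 44 + 36*45 = 44 + 1620 = 1664)
w(0)*h = -1*1664 = -1664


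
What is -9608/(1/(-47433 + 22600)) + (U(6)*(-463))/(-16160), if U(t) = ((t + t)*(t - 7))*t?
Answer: 481962833113/2020 ≈ 2.3860e+8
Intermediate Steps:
U(t) = 2*t²*(-7 + t) (U(t) = ((2*t)*(-7 + t))*t = (2*t*(-7 + t))*t = 2*t²*(-7 + t))
-9608/(1/(-47433 + 22600)) + (U(6)*(-463))/(-16160) = -9608/(1/(-47433 + 22600)) + ((2*6²*(-7 + 6))*(-463))/(-16160) = -9608/(1/(-24833)) + ((2*36*(-1))*(-463))*(-1/16160) = -9608/(-1/24833) - 72*(-463)*(-1/16160) = -9608*(-24833) + 33336*(-1/16160) = 238595464 - 4167/2020 = 481962833113/2020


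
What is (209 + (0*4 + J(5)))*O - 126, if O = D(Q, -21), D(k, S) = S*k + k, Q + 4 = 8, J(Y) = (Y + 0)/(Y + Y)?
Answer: -16886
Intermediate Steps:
J(Y) = ½ (J(Y) = Y/((2*Y)) = Y*(1/(2*Y)) = ½)
Q = 4 (Q = -4 + 8 = 4)
D(k, S) = k + S*k
O = -80 (O = 4*(1 - 21) = 4*(-20) = -80)
(209 + (0*4 + J(5)))*O - 126 = (209 + (0*4 + ½))*(-80) - 126 = (209 + (0 + ½))*(-80) - 126 = (209 + ½)*(-80) - 126 = (419/2)*(-80) - 126 = -16760 - 126 = -16886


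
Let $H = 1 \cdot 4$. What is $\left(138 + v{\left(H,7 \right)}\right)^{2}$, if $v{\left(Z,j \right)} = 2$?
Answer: $19600$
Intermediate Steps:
$H = 4$
$\left(138 + v{\left(H,7 \right)}\right)^{2} = \left(138 + 2\right)^{2} = 140^{2} = 19600$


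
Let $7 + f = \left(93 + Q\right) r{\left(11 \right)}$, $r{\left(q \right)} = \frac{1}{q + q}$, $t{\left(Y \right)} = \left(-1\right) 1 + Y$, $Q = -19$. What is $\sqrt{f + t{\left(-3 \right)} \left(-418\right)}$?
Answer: $\frac{4 \sqrt{12617}}{11} \approx 40.846$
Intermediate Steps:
$t{\left(Y \right)} = -1 + Y$
$r{\left(q \right)} = \frac{1}{2 q}$
$f = - \frac{40}{11}$ ($f = -7 + \left(93 - 19\right) \frac{1}{2 \cdot 11} = -7 + 74 \cdot \frac{1}{2} \cdot \frac{1}{11} = -7 + 74 \cdot \frac{1}{22} = -7 + \frac{37}{11} = - \frac{40}{11} \approx -3.6364$)
$\sqrt{f + t{\left(-3 \right)} \left(-418\right)} = \sqrt{- \frac{40}{11} + \left(-1 - 3\right) \left(-418\right)} = \sqrt{- \frac{40}{11} - -1672} = \sqrt{- \frac{40}{11} + 1672} = \sqrt{\frac{18352}{11}} = \frac{4 \sqrt{12617}}{11}$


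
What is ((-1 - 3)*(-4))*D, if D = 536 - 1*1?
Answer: 8560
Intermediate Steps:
D = 535 (D = 536 - 1 = 535)
((-1 - 3)*(-4))*D = ((-1 - 3)*(-4))*535 = -4*(-4)*535 = 16*535 = 8560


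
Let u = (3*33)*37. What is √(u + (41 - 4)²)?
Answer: 2*√1258 ≈ 70.937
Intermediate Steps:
u = 3663 (u = 99*37 = 3663)
√(u + (41 - 4)²) = √(3663 + (41 - 4)²) = √(3663 + 37²) = √(3663 + 1369) = √5032 = 2*√1258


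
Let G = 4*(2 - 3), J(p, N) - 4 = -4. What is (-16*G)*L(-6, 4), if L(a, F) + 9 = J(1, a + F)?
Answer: -576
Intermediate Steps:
J(p, N) = 0 (J(p, N) = 4 - 4 = 0)
L(a, F) = -9 (L(a, F) = -9 + 0 = -9)
G = -4 (G = 4*(-1) = -4)
(-16*G)*L(-6, 4) = -16*(-4)*(-9) = 64*(-9) = -576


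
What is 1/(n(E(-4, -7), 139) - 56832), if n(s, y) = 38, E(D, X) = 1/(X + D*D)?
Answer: -1/56794 ≈ -1.7607e-5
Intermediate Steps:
E(D, X) = 1/(X + D²)
1/(n(E(-4, -7), 139) - 56832) = 1/(38 - 56832) = 1/(-56794) = -1/56794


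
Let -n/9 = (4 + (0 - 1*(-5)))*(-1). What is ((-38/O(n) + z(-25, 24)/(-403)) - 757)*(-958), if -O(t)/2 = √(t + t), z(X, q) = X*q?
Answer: 291683218/403 - 9101*√2/9 ≈ 7.2235e+5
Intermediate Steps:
n = 81 (n = -9*(4 + (0 - 1*(-5)))*(-1) = -9*(4 + (0 + 5))*(-1) = -9*(4 + 5)*(-1) = -81*(-1) = -9*(-9) = 81)
O(t) = -2*√2*√t (O(t) = -2*√(t + t) = -2*√2*√t)
((-38/O(n) + z(-25, 24)/(-403)) - 757)*(-958) = ((-38*(-√2/36) - 25*24/(-403)) - 757)*(-958) = ((-38*(-√2/36) - 600*(-1/403)) - 757)*(-958) = ((-38*(-√2/36) + 600/403) - 757)*(-958) = ((-(-19)*√2/18 + 600/403) - 757)*(-958) = ((19*√2/18 + 600/403) - 757)*(-958) = ((600/403 + 19*√2/18) - 757)*(-958) = (-304471/403 + 19*√2/18)*(-958) = 291683218/403 - 9101*√2/9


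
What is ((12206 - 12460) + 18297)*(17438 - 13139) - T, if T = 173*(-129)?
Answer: 77589174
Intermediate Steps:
T = -22317
((12206 - 12460) + 18297)*(17438 - 13139) - T = ((12206 - 12460) + 18297)*(17438 - 13139) - 1*(-22317) = (-254 + 18297)*4299 + 22317 = 18043*4299 + 22317 = 77566857 + 22317 = 77589174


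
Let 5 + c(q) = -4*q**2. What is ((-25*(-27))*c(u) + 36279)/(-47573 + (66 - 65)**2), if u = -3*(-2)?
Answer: 16074/11893 ≈ 1.3516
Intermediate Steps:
u = 6
c(q) = -5 - 4*q**2
((-25*(-27))*c(u) + 36279)/(-47573 + (66 - 65)**2) = ((-25*(-27))*(-5 - 4*6**2) + 36279)/(-47573 + (66 - 65)**2) = (675*(-5 - 4*36) + 36279)/(-47573 + 1**2) = (675*(-5 - 144) + 36279)/(-47573 + 1) = (675*(-149) + 36279)/(-47572) = (-100575 + 36279)*(-1/47572) = -64296*(-1/47572) = 16074/11893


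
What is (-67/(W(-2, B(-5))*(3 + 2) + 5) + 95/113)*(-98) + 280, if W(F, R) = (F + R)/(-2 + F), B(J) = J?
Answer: 4195982/6215 ≈ 675.14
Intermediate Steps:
W(F, R) = (F + R)/(-2 + F)
(-67/(W(-2, B(-5))*(3 + 2) + 5) + 95/113)*(-98) + 280 = (-67/(((-2 - 5)/(-2 - 2))*(3 + 2) + 5) + 95/113)*(-98) + 280 = (-67/((-7/(-4))*5 + 5) + 95*(1/113))*(-98) + 280 = (-67/(-1/4*(-7)*5 + 5) + 95/113)*(-98) + 280 = (-67/((7/4)*5 + 5) + 95/113)*(-98) + 280 = (-67/(35/4 + 5) + 95/113)*(-98) + 280 = (-67/55/4 + 95/113)*(-98) + 280 = (-67*4/55 + 95/113)*(-98) + 280 = (-268/55 + 95/113)*(-98) + 280 = -25059/6215*(-98) + 280 = 2455782/6215 + 280 = 4195982/6215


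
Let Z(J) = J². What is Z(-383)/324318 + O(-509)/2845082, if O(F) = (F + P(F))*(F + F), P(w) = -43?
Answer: 299794096573/461355652038 ≈ 0.64981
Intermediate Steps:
O(F) = 2*F*(-43 + F) (O(F) = (F - 43)*(F + F) = (-43 + F)*(2*F) = 2*F*(-43 + F))
Z(-383)/324318 + O(-509)/2845082 = (-383)²/324318 + (2*(-509)*(-43 - 509))/2845082 = 146689*(1/324318) + (2*(-509)*(-552))*(1/2845082) = 146689/324318 + 561936*(1/2845082) = 146689/324318 + 280968/1422541 = 299794096573/461355652038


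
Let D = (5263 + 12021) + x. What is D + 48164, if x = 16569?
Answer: 82017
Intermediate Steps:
D = 33853 (D = (5263 + 12021) + 16569 = 17284 + 16569 = 33853)
D + 48164 = 33853 + 48164 = 82017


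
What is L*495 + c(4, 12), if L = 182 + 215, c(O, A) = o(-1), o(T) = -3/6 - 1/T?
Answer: 393031/2 ≈ 1.9652e+5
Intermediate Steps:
o(T) = -½ - 1/T (o(T) = -3*⅙ - 1/T = -½ - 1/T)
c(O, A) = ½ (c(O, A) = (½)*(-2 - 1*(-1))/(-1) = (½)*(-1)*(-2 + 1) = (½)*(-1)*(-1) = ½)
L = 397
L*495 + c(4, 12) = 397*495 + ½ = 196515 + ½ = 393031/2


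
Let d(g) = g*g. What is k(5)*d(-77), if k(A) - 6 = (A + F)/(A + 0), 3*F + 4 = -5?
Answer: 189728/5 ≈ 37946.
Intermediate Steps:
F = -3 (F = -4/3 + (⅓)*(-5) = -4/3 - 5/3 = -3)
k(A) = 6 + (-3 + A)/A (k(A) = 6 + (A - 3)/(A + 0) = 6 + (-3 + A)/A)
d(g) = g²
k(5)*d(-77) = (7 - 3/5)*(-77)² = (7 - 3*⅕)*5929 = (7 - ⅗)*5929 = (32/5)*5929 = 189728/5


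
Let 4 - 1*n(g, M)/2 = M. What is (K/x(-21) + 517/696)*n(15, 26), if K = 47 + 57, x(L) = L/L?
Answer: -801911/174 ≈ -4608.7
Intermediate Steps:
x(L) = 1
K = 104
n(g, M) = 8 - 2*M
(K/x(-21) + 517/696)*n(15, 26) = (104/1 + 517/696)*(8 - 2*26) = (104*1 + 517*(1/696))*(8 - 52) = (104 + 517/696)*(-44) = (72901/696)*(-44) = -801911/174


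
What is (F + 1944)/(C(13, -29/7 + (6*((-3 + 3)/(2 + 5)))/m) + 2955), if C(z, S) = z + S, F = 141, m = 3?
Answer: 14595/20747 ≈ 0.70347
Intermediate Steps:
C(z, S) = S + z
(F + 1944)/(C(13, -29/7 + (6*((-3 + 3)/(2 + 5)))/m) + 2955) = (141 + 1944)/(((-29/7 + (6*((-3 + 3)/(2 + 5)))/3) + 13) + 2955) = 2085/(((-29*⅐ + (6*(0/7))*(⅓)) + 13) + 2955) = 2085/(((-29/7 + (6*(0*(⅐)))*(⅓)) + 13) + 2955) = 2085/(((-29/7 + (6*0)*(⅓)) + 13) + 2955) = 2085/(((-29/7 + 0*(⅓)) + 13) + 2955) = 2085/(((-29/7 + 0) + 13) + 2955) = 2085/((-29/7 + 13) + 2955) = 2085/(62/7 + 2955) = 2085/(20747/7) = 2085*(7/20747) = 14595/20747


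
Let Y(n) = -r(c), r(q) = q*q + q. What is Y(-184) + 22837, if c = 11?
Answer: 22705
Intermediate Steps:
r(q) = q + q**2 (r(q) = q**2 + q = q + q**2)
Y(n) = -132 (Y(n) = -11*(1 + 11) = -11*12 = -1*132 = -132)
Y(-184) + 22837 = -132 + 22837 = 22705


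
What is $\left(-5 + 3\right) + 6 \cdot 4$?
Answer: $22$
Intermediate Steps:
$\left(-5 + 3\right) + 6 \cdot 4 = -2 + 24 = 22$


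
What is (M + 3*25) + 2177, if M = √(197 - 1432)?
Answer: 2252 + I*√1235 ≈ 2252.0 + 35.143*I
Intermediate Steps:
M = I*√1235 (M = √(-1235) = I*√1235 ≈ 35.143*I)
(M + 3*25) + 2177 = (I*√1235 + 3*25) + 2177 = (I*√1235 + 75) + 2177 = (75 + I*√1235) + 2177 = 2252 + I*√1235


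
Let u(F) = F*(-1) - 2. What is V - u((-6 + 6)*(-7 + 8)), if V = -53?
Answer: -51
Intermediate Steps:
u(F) = -2 - F (u(F) = -F - 2 = -2 - F)
V - u((-6 + 6)*(-7 + 8)) = -53 - (-2 - (-6 + 6)*(-7 + 8)) = -53 - (-2 - 0) = -53 - (-2 - 1*0) = -53 - (-2 + 0) = -53 - 1*(-2) = -53 + 2 = -51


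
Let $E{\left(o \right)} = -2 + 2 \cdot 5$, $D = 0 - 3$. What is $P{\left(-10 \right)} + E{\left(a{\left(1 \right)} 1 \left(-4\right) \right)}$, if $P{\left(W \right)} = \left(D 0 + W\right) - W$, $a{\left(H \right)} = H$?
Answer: $8$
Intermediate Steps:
$D = -3$ ($D = 0 - 3 = -3$)
$P{\left(W \right)} = 0$ ($P{\left(W \right)} = \left(\left(-3\right) 0 + W\right) - W = \left(0 + W\right) - W = W - W = 0$)
$E{\left(o \right)} = 8$ ($E{\left(o \right)} = -2 + 10 = 8$)
$P{\left(-10 \right)} + E{\left(a{\left(1 \right)} 1 \left(-4\right) \right)} = 0 + 8 = 8$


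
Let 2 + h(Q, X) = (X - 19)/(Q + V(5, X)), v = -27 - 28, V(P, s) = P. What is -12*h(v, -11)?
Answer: 84/5 ≈ 16.800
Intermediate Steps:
v = -55
h(Q, X) = -2 + (-19 + X)/(5 + Q) (h(Q, X) = -2 + (X - 19)/(Q + 5) = -2 + (-19 + X)/(5 + Q))
-12*h(v, -11) = -12*(-29 - 11 - 2*(-55))/(5 - 55) = -12*(-29 - 11 + 110)/(-50) = -(-6)*70/25 = -12*(-7/5) = 84/5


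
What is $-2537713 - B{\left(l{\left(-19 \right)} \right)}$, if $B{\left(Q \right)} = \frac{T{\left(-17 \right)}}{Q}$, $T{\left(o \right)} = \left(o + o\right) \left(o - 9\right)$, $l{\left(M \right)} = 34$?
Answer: $-2537739$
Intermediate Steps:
$T{\left(o \right)} = 2 o \left(-9 + o\right)$
$B{\left(Q \right)} = \frac{884}{Q}$ ($B{\left(Q \right)} = \frac{2 \left(-17\right) \left(-9 - 17\right)}{Q} = \frac{2 \left(-17\right) \left(-26\right)}{Q} = \frac{884}{Q}$)
$-2537713 - B{\left(l{\left(-19 \right)} \right)} = -2537713 - \frac{884}{34} = -2537713 - 884 \cdot \frac{1}{34} = -2537713 - 26 = -2537739$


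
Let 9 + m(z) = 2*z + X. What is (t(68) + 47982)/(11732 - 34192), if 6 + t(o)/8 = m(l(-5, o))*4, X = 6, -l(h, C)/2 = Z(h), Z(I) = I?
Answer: -24239/11230 ≈ -2.1584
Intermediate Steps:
l(h, C) = -2*h
m(z) = -3 + 2*z (m(z) = -9 + (2*z + 6) = -9 + (6 + 2*z) = -3 + 2*z)
t(o) = 496 (t(o) = -48 + 8*((-3 + 2*(-2*(-5)))*4) = -48 + 8*((-3 + 2*10)*4) = -48 + 8*((-3 + 20)*4) = -48 + 8*(17*4) = -48 + 8*68 = -48 + 544 = 496)
(t(68) + 47982)/(11732 - 34192) = (496 + 47982)/(11732 - 34192) = 48478/(-22460) = 48478*(-1/22460) = -24239/11230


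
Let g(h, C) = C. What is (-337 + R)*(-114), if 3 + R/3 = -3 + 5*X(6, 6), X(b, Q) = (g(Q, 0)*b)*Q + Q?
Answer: 30210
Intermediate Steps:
X(b, Q) = Q (X(b, Q) = (0*b)*Q + Q = 0*Q + Q = 0 + Q = Q)
R = 72 (R = -9 + 3*(-3 + 5*6) = -9 + 3*(-3 + 30) = -9 + 3*27 = -9 + 81 = 72)
(-337 + R)*(-114) = (-337 + 72)*(-114) = -265*(-114) = 30210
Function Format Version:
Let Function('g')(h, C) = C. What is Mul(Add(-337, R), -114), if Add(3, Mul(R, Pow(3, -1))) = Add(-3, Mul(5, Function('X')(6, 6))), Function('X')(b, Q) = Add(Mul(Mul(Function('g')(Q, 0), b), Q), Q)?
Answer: 30210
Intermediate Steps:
Function('X')(b, Q) = Q (Function('X')(b, Q) = Add(Mul(Mul(0, b), Q), Q) = Add(Mul(0, Q), Q) = Add(0, Q) = Q)
R = 72 (R = Add(-9, Mul(3, Add(-3, Mul(5, 6)))) = Add(-9, Mul(3, Add(-3, 30))) = Add(-9, Mul(3, 27)) = Add(-9, 81) = 72)
Mul(Add(-337, R), -114) = Mul(Add(-337, 72), -114) = Mul(-265, -114) = 30210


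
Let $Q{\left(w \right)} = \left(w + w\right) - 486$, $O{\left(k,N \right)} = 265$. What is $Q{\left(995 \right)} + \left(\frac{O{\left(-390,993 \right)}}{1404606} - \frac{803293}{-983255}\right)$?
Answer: $\frac{800262504049}{531800490} \approx 1504.8$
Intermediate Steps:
$Q{\left(w \right)} = -486 + 2 w$ ($Q{\left(w \right)} = 2 w - 486 = -486 + 2 w$)
$Q{\left(995 \right)} + \left(\frac{O{\left(-390,993 \right)}}{1404606} - \frac{803293}{-983255}\right) = \left(-486 + 2 \cdot 995\right) + \left(\frac{265}{1404606} - \frac{803293}{-983255}\right) = \left(-486 + 1990\right) + \left(265 \cdot \frac{1}{1404606} - - \frac{803293}{983255}\right) = 1504 + \left(\frac{5}{26502} + \frac{803293}{983255}\right) = 1504 + \frac{434567089}{531800490} = \frac{800262504049}{531800490}$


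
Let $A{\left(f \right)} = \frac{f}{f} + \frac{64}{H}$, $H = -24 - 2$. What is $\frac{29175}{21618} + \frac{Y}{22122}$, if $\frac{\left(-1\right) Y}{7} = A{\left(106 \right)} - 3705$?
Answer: $\frac{871211863}{345390786} \approx 2.5224$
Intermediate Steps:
$H = -26$ ($H = -24 - 2 = -26$)
$A{\left(f \right)} = - \frac{19}{13}$ ($A{\left(f \right)} = \frac{f}{f} + \frac{64}{-26} = 1 + 64 \left(- \frac{1}{26}\right) = 1 - \frac{32}{13} = - \frac{19}{13}$)
$Y = \frac{337288}{13}$ ($Y = - 7 \left(- \frac{19}{13} - 3705\right) = \left(-7\right) \left(- \frac{48184}{13}\right) = \frac{337288}{13} \approx 25945.0$)
$\frac{29175}{21618} + \frac{Y}{22122} = \frac{29175}{21618} + \frac{337288}{13 \cdot 22122} = 29175 \cdot \frac{1}{21618} + \frac{337288}{13} \cdot \frac{1}{22122} = \frac{9725}{7206} + \frac{168644}{143793} = \frac{871211863}{345390786}$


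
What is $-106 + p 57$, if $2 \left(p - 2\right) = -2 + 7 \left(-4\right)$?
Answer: $-847$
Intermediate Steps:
$p = -13$ ($p = 2 + \frac{-2 + 7 \left(-4\right)}{2} = 2 + \frac{-2 - 28}{2} = 2 + \frac{1}{2} \left(-30\right) = 2 - 15 = -13$)
$-106 + p 57 = -106 - 741 = -847$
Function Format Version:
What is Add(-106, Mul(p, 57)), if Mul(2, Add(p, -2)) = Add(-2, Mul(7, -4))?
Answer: -847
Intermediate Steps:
p = -13 (p = Add(2, Mul(Rational(1, 2), Add(-2, Mul(7, -4)))) = Add(2, Mul(Rational(1, 2), Add(-2, -28))) = Add(2, Mul(Rational(1, 2), -30)) = Add(2, -15) = -13)
Add(-106, Mul(p, 57)) = Add(-106, Mul(-13, 57)) = Add(-106, -741) = -847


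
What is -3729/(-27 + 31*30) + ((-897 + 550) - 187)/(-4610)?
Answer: -2784748/693805 ≈ -4.0137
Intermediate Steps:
-3729/(-27 + 31*30) + ((-897 + 550) - 187)/(-4610) = -3729/(-27 + 930) + (-347 - 187)*(-1/4610) = -3729/903 - 534*(-1/4610) = -3729*1/903 + 267/2305 = -1243/301 + 267/2305 = -2784748/693805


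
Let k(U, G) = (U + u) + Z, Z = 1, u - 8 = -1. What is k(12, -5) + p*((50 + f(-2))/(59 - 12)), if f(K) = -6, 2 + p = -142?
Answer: -5396/47 ≈ -114.81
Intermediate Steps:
p = -144 (p = -2 - 142 = -144)
u = 7 (u = 8 - 1 = 7)
k(U, G) = 8 + U (k(U, G) = (U + 7) + 1 = (7 + U) + 1 = 8 + U)
k(12, -5) + p*((50 + f(-2))/(59 - 12)) = (8 + 12) - 144*(50 - 6)/(59 - 12) = 20 - 6336/47 = -5396/47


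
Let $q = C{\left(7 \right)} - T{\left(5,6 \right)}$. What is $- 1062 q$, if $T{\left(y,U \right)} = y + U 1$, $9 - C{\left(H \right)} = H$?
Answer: $9558$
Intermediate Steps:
$C{\left(H \right)} = 9 - H$
$T{\left(y,U \right)} = U + y$ ($T{\left(y,U \right)} = y + U = U + y$)
$q = -9$ ($q = \left(9 - 7\right) - \left(6 + 5\right) = \left(9 - 7\right) - 11 = 2 - 11 = -9$)
$- 1062 q = \left(-1062\right) \left(-9\right) = 9558$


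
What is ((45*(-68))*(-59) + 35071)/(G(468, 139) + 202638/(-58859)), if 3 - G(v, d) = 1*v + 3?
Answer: -12690647849/27748650 ≈ -457.34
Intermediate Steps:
G(v, d) = -v (G(v, d) = 3 - (1*v + 3) = 3 - (v + 3) = 3 - (3 + v) = 3 + (-3 - v) = -v)
((45*(-68))*(-59) + 35071)/(G(468, 139) + 202638/(-58859)) = ((45*(-68))*(-59) + 35071)/(-1*468 + 202638/(-58859)) = (-3060*(-59) + 35071)/(-468 + 202638*(-1/58859)) = (180540 + 35071)/(-468 - 202638/58859) = 215611/(-27748650/58859) = 215611*(-58859/27748650) = -12690647849/27748650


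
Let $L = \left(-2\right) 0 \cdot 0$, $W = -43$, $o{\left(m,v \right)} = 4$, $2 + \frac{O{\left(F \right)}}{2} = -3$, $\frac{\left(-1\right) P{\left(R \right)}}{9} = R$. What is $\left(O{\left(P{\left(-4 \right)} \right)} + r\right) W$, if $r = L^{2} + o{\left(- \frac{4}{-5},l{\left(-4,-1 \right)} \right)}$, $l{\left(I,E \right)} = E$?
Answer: $258$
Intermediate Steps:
$P{\left(R \right)} = - 9 R$
$O{\left(F \right)} = -10$ ($O{\left(F \right)} = -4 + 2 \left(-3\right) = -4 - 6 = -10$)
$L = 0$ ($L = 0 \cdot 0 = 0$)
$r = 4$ ($r = 0^{2} + 4 = 0 + 4 = 4$)
$\left(O{\left(P{\left(-4 \right)} \right)} + r\right) W = \left(-10 + 4\right) \left(-43\right) = \left(-6\right) \left(-43\right) = 258$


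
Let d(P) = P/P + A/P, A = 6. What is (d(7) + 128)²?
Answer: 826281/49 ≈ 16863.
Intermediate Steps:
d(P) = 1 + 6/P (d(P) = P/P + 6/P = 1 + 6/P)
(d(7) + 128)² = ((6 + 7)/7 + 128)² = ((⅐)*13 + 128)² = (13/7 + 128)² = (909/7)² = 826281/49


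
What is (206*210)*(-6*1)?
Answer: -259560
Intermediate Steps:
(206*210)*(-6*1) = 43260*(-6) = -259560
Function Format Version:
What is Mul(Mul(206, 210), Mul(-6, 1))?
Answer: -259560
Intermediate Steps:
Mul(Mul(206, 210), Mul(-6, 1)) = Mul(43260, -6) = -259560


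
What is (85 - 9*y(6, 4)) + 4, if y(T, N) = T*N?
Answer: -127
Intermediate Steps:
y(T, N) = N*T
(85 - 9*y(6, 4)) + 4 = (85 - 36*6) + 4 = (85 - 9*24) + 4 = (85 - 216) + 4 = -131 + 4 = -127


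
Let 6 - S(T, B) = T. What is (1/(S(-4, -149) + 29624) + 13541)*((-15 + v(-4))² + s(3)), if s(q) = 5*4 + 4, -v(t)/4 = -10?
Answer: 23675165705/2694 ≈ 8.7881e+6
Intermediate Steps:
v(t) = 40 (v(t) = -4*(-10) = 40)
S(T, B) = 6 - T
s(q) = 24 (s(q) = 20 + 4 = 24)
(1/(S(-4, -149) + 29624) + 13541)*((-15 + v(-4))² + s(3)) = (1/((6 - 1*(-4)) + 29624) + 13541)*((-15 + 40)² + 24) = (1/((6 + 4) + 29624) + 13541)*(25² + 24) = (1/(10 + 29624) + 13541)*(625 + 24) = (1/29634 + 13541)*649 = (401273995/29634)*649 = 23675165705/2694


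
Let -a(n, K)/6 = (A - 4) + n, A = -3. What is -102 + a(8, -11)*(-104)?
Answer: 522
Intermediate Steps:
a(n, K) = 42 - 6*n (a(n, K) = -6*((-3 - 4) + n) = -6*(-7 + n) = 42 - 6*n)
-102 + a(8, -11)*(-104) = -102 + (42 - 6*8)*(-104) = -102 + (42 - 48)*(-104) = -102 - 6*(-104) = -102 + 624 = 522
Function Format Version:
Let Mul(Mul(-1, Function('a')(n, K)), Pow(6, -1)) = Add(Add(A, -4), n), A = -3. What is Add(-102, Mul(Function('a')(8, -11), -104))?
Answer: 522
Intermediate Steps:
Function('a')(n, K) = Add(42, Mul(-6, n)) (Function('a')(n, K) = Mul(-6, Add(Add(-3, -4), n)) = Mul(-6, Add(-7, n)) = Add(42, Mul(-6, n)))
Add(-102, Mul(Function('a')(8, -11), -104)) = Add(-102, Mul(Add(42, Mul(-6, 8)), -104)) = Add(-102, Mul(Add(42, -48), -104)) = Add(-102, Mul(-6, -104)) = Add(-102, 624) = 522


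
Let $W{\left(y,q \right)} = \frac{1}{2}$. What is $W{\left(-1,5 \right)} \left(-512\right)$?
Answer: $-256$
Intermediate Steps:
$W{\left(y,q \right)} = \frac{1}{2}$
$W{\left(-1,5 \right)} \left(-512\right) = \frac{1}{2} \left(-512\right) = -256$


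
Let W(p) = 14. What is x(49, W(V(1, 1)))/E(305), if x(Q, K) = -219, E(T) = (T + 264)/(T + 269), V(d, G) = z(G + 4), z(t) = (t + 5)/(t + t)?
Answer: -125706/569 ≈ -220.92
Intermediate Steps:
z(t) = (5 + t)/(2*t) (z(t) = (5 + t)/((2*t)) = (5 + t)*(1/(2*t)) = (5 + t)/(2*t))
V(d, G) = (9 + G)/(2*(4 + G)) (V(d, G) = (5 + (G + 4))/(2*(G + 4)) = (5 + (4 + G))/(2*(4 + G)) = (9 + G)/(2*(4 + G)))
E(T) = (264 + T)/(269 + T)
x(49, W(V(1, 1)))/E(305) = -219*(269 + 305)/(264 + 305) = -219/(569/574) = -219/((1/574)*569) = -219/569/574 = -219*574/569 = -125706/569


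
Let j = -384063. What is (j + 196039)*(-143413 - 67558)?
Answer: 39667611304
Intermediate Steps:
(j + 196039)*(-143413 - 67558) = (-384063 + 196039)*(-143413 - 67558) = -188024*(-210971) = 39667611304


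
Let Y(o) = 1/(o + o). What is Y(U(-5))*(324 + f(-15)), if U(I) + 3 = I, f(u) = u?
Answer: -309/16 ≈ -19.313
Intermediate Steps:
U(I) = -3 + I
Y(o) = 1/(2*o)
Y(U(-5))*(324 + f(-15)) = (1/(2*(-3 - 5)))*(324 - 15) = ((½)/(-8))*309 = ((½)*(-⅛))*309 = -1/16*309 = -309/16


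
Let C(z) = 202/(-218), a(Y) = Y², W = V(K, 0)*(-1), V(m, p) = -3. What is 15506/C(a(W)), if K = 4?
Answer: -1690154/101 ≈ -16734.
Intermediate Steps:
W = 3 (W = -3*(-1) = 3)
C(z) = -101/109 (C(z) = 202*(-1/218) = -101/109)
15506/C(a(W)) = 15506/(-101/109) = 15506*(-109/101) = -1690154/101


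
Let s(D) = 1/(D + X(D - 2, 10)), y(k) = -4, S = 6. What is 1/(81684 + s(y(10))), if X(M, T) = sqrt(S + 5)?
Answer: 408416/33360725809 + sqrt(11)/33360725809 ≈ 1.2243e-5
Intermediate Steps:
X(M, T) = sqrt(11) (X(M, T) = sqrt(6 + 5) = sqrt(11))
s(D) = 1/(D + sqrt(11))
1/(81684 + s(y(10))) = 1/(81684 + 1/(-4 + sqrt(11)))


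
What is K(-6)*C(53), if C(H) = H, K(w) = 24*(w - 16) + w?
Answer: -28302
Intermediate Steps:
K(w) = -384 + 25*w (K(w) = 24*(-16 + w) + w = (-384 + 24*w) + w = -384 + 25*w)
K(-6)*C(53) = (-384 + 25*(-6))*53 = (-384 - 150)*53 = -534*53 = -28302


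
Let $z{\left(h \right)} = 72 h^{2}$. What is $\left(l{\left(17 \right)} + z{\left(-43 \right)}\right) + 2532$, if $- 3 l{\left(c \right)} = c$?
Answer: $\frac{406963}{3} \approx 1.3565 \cdot 10^{5}$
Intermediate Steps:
$l{\left(c \right)} = - \frac{c}{3}$
$\left(l{\left(17 \right)} + z{\left(-43 \right)}\right) + 2532 = \left(\left(- \frac{1}{3}\right) 17 + 72 \left(-43\right)^{2}\right) + 2532 = \left(- \frac{17}{3} + 72 \cdot 1849\right) + 2532 = \left(- \frac{17}{3} + 133128\right) + 2532 = \frac{399367}{3} + 2532 = \frac{406963}{3}$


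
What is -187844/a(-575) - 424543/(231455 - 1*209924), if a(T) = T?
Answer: 3800356939/12380325 ≈ 306.97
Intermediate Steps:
-187844/a(-575) - 424543/(231455 - 1*209924) = -187844/(-575) - 424543/(231455 - 1*209924) = -187844*(-1/575) - 424543/(231455 - 209924) = 187844/575 - 424543/21531 = 3800356939/12380325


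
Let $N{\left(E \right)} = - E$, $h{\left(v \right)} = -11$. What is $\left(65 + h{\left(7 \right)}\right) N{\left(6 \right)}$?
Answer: $-324$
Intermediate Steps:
$\left(65 + h{\left(7 \right)}\right) N{\left(6 \right)} = \left(65 - 11\right) \left(\left(-1\right) 6\right) = 54 \left(-6\right) = -324$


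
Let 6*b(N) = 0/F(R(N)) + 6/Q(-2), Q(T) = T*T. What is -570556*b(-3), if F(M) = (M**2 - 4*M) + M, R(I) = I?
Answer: -142639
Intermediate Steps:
Q(T) = T**2
F(M) = M**2 - 3*M
b(N) = 1/4 (b(N) = (0/((N*(-3 + N))) + 6/((-2)**2))/6 = (0*(1/(N*(-3 + N))) + 6/4)/6 = (0 + 6*(1/4))/6 = (0 + 3/2)/6 = (1/6)*(3/2) = 1/4)
-570556*b(-3) = -570556*1/4 = -142639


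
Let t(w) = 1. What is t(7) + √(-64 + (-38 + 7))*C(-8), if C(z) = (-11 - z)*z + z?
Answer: 1 + 16*I*√95 ≈ 1.0 + 155.95*I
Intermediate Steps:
C(z) = z + z*(-11 - z) (C(z) = z*(-11 - z) + z = z + z*(-11 - z))
t(7) + √(-64 + (-38 + 7))*C(-8) = 1 + √(-64 + (-38 + 7))*(-1*(-8)*(10 - 8)) = 1 + √(-64 - 31)*(-1*(-8)*2) = 1 + √(-95)*16 = 1 + (I*√95)*16 = 1 + 16*I*√95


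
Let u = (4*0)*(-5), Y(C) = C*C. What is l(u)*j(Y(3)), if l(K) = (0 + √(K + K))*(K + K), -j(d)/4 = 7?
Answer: 0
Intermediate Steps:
Y(C) = C²
j(d) = -28 (j(d) = -4*7 = -28)
u = 0 (u = 0*(-5) = 0)
l(K) = 2*√2*K^(3/2) (l(K) = (0 + √(2*K))*(2*K) = (0 + √2*√K)*(2*K) = (√2*√K)*(2*K) = 2*√2*K^(3/2))
l(u)*j(Y(3)) = (2*√2*0^(3/2))*(-28) = (2*√2*0)*(-28) = 0*(-28) = 0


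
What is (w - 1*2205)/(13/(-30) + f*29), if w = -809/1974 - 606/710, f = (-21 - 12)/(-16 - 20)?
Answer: -3092166334/36650271 ≈ -84.370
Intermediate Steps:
f = 11/12 (f = -33/(-36) = -33*(-1/36) = 11/12 ≈ 0.91667)
w = -885317/700770 (w = -809*1/1974 - 606*1/710 = -809/1974 - 303/355 = -885317/700770 ≈ -1.2633)
(w - 1*2205)/(13/(-30) + f*29) = (-885317/700770 - 1*2205)/(13/(-30) + (11/12)*29) = (-885317/700770 - 2205)/(13*(-1/30) + 319/12) = -1546083167/(700770*(-13/30 + 319/12)) = -1546083167/(700770*523/20) = -1546083167/700770*20/523 = -3092166334/36650271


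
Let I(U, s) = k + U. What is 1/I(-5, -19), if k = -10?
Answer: -1/15 ≈ -0.066667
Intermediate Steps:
I(U, s) = -10 + U
1/I(-5, -19) = 1/(-10 - 5) = 1/(-15) = -1/15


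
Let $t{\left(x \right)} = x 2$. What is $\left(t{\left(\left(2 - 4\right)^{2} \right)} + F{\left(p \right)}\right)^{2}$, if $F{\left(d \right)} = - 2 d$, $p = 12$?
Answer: $256$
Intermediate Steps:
$t{\left(x \right)} = 2 x$
$\left(t{\left(\left(2 - 4\right)^{2} \right)} + F{\left(p \right)}\right)^{2} = \left(2 \left(2 - 4\right)^{2} - 24\right)^{2} = \left(2 \left(-2\right)^{2} - 24\right)^{2} = \left(2 \cdot 4 - 24\right)^{2} = \left(8 - 24\right)^{2} = \left(-16\right)^{2} = 256$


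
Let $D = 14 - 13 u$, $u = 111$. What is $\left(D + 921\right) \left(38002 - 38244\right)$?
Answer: $122936$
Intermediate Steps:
$D = -1429$ ($D = 14 - 1443 = -1429$)
$\left(D + 921\right) \left(38002 - 38244\right) = \left(-1429 + 921\right) \left(38002 - 38244\right) = \left(-508\right) \left(-242\right) = 122936$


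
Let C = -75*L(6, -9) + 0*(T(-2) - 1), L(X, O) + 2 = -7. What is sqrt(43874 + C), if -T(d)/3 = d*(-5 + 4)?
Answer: sqrt(44549) ≈ 211.07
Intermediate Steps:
L(X, O) = -9 (L(X, O) = -2 - 7 = -9)
T(d) = 3*d (T(d) = -3*d*(-5 + 4) = -3*d*(-1) = -(-3)*d = 3*d)
C = 675 (C = -75*(-9) + 0*(3*(-2) - 1) = 675 + 0*(-6 - 1) = 675 + 0*(-7) = 675 + 0 = 675)
sqrt(43874 + C) = sqrt(43874 + 675) = sqrt(44549)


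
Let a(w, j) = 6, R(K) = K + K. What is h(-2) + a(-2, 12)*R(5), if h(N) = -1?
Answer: 59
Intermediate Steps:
R(K) = 2*K
h(-2) + a(-2, 12)*R(5) = -1 + 6*(2*5) = -1 + 6*10 = -1 + 60 = 59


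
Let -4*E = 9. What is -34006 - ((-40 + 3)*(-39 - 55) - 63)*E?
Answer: -105289/4 ≈ -26322.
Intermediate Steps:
E = -9/4 (E = -1/4*9 = -9/4 ≈ -2.2500)
-34006 - ((-40 + 3)*(-39 - 55) - 63)*E = -34006 - ((-40 + 3)*(-39 - 55) - 63)*(-9)/4 = -34006 - (-37*(-94) - 63)*(-9)/4 = -34006 - (3478 - 63)*(-9)/4 = -34006 - 3415*(-9)/4 = -34006 - 1*(-30735/4) = -34006 + 30735/4 = -105289/4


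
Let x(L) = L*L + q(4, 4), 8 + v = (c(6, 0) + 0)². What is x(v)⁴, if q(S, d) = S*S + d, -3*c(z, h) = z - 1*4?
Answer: 1520027963351296/43046721 ≈ 3.5311e+7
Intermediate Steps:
c(z, h) = 4/3 - z/3 (c(z, h) = -(z - 1*4)/3 = -(z - 4)/3 = -(-4 + z)/3 = 4/3 - z/3)
q(S, d) = d + S² (q(S, d) = S² + d = d + S²)
v = -68/9 (v = -8 + ((4/3 - ⅓*6) + 0)² = -8 + ((4/3 - 2) + 0)² = -8 + (-⅔ + 0)² = -8 + (-⅔)² = -8 + 4/9 = -68/9 ≈ -7.5556)
x(L) = 20 + L² (x(L) = L*L + (4 + 4²) = L² + (4 + 16) = L² + 20 = 20 + L²)
x(v)⁴ = (20 + (-68/9)²)⁴ = (20 + 4624/81)⁴ = (6244/81)⁴ = 1520027963351296/43046721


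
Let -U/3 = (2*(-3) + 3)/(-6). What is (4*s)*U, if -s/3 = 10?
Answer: 180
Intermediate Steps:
s = -30 (s = -3*10 = -30)
U = -3/2 (U = -3*(2*(-3) + 3)/(-6) = -3*(-6 + 3)*(-1)/6 = -(-9)*(-1)/6 = -3*½ = -3/2 ≈ -1.5000)
(4*s)*U = (4*(-30))*(-3/2) = -120*(-3/2) = 180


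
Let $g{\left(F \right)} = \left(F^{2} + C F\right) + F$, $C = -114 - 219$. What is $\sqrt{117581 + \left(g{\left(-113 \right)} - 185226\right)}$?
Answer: $4 i \sqrt{1085} \approx 131.76 i$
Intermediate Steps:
$C = -333$
$g{\left(F \right)} = F^{2} - 332 F$ ($g{\left(F \right)} = \left(F^{2} - 333 F\right) + F = F^{2} - 332 F$)
$\sqrt{117581 + \left(g{\left(-113 \right)} - 185226\right)} = \sqrt{117581 - \left(185226 + 113 \left(-332 - 113\right)\right)} = \sqrt{117581 - 134941} = \sqrt{-17360} = 4 i \sqrt{1085}$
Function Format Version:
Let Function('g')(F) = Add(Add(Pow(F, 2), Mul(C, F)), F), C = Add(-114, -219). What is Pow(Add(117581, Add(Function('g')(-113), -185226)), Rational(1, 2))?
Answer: Mul(4, I, Pow(1085, Rational(1, 2))) ≈ Mul(131.76, I)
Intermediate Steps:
C = -333
Function('g')(F) = Add(Pow(F, 2), Mul(-332, F)) (Function('g')(F) = Add(Add(Pow(F, 2), Mul(-333, F)), F) = Add(Pow(F, 2), Mul(-332, F)))
Pow(Add(117581, Add(Function('g')(-113), -185226)), Rational(1, 2)) = Pow(Add(117581, Add(Mul(-113, Add(-332, -113)), -185226)), Rational(1, 2)) = Pow(Add(117581, Add(Mul(-113, -445), -185226)), Rational(1, 2)) = Pow(Add(117581, Add(50285, -185226)), Rational(1, 2)) = Pow(Add(117581, -134941), Rational(1, 2)) = Pow(-17360, Rational(1, 2)) = Mul(4, I, Pow(1085, Rational(1, 2)))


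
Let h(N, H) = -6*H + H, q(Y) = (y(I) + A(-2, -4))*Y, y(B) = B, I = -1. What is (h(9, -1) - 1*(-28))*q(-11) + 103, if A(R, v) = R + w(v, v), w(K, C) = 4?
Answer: -260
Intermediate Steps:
A(R, v) = 4 + R (A(R, v) = R + 4 = 4 + R)
q(Y) = Y (q(Y) = (-1 + (4 - 2))*Y = (-1 + 2)*Y = 1*Y = Y)
h(N, H) = -5*H
(h(9, -1) - 1*(-28))*q(-11) + 103 = (-5*(-1) - 1*(-28))*(-11) + 103 = (5 + 28)*(-11) + 103 = 33*(-11) + 103 = -363 + 103 = -260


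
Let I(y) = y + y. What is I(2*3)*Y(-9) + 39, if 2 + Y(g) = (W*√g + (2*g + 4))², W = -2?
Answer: 1935 + 2016*I ≈ 1935.0 + 2016.0*I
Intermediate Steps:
I(y) = 2*y
Y(g) = -2 + (4 - 2*√g + 2*g)² (Y(g) = -2 + (-2*√g + (2*g + 4))² = -2 + (-2*√g + (4 + 2*g))² = -2 + (4 - 2*√g + 2*g)²)
I(2*3)*Y(-9) + 39 = (2*(2*3))*(-2 + 4*(2 - 9 - √(-9))²) + 39 = (2*6)*(-2 + 4*(2 - 9 - 3*I)²) + 39 = 12*(-2 + 4*(2 - 9 - 3*I)²) + 39 = 12*(-2 + 4*(-7 - 3*I)²) + 39 = (-24 + 48*(-7 - 3*I)²) + 39 = 15 + 48*(-7 - 3*I)²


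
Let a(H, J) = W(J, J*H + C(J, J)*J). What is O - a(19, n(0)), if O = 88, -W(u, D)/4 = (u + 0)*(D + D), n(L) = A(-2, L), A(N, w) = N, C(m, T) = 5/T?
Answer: 616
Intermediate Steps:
n(L) = -2
W(u, D) = -8*D*u (W(u, D) = -4*(u + 0)*(D + D) = -4*u*2*D = -8*D*u)
a(H, J) = -8*J*(5 + H*J) (a(H, J) = -8*(J*H + (5/J)*J)*J = -8*(H*J + 5)*J = -8*(5 + H*J)*J = -8*J*(5 + H*J))
O - a(19, n(0)) = 88 - (-8)*(-2)*(5 + 19*(-2)) = 88 - (-8)*(-2)*(5 - 38) = 88 - (-8)*(-2)*(-33) = 88 - 1*(-528) = 88 + 528 = 616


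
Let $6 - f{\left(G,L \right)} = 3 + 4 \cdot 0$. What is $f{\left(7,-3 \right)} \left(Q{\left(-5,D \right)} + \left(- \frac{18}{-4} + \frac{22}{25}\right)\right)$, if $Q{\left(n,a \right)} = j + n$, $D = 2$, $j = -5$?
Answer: $- \frac{693}{50} \approx -13.86$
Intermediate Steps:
$f{\left(G,L \right)} = 3$ ($f{\left(G,L \right)} = 6 - \left(3 + 4 \cdot 0\right) = 6 - \left(3 + 0\right) = 6 - 3 = 3$)
$Q{\left(n,a \right)} = -5 + n$
$f{\left(7,-3 \right)} \left(Q{\left(-5,D \right)} + \left(- \frac{18}{-4} + \frac{22}{25}\right)\right) = 3 \left(\left(-5 - 5\right) + \left(- \frac{18}{-4} + \frac{22}{25}\right)\right) = 3 \left(-10 + \left(\left(-18\right) \left(- \frac{1}{4}\right) + 22 \cdot \frac{1}{25}\right)\right) = 3 \left(-10 + \left(\frac{9}{2} + \frac{22}{25}\right)\right) = 3 \left(-10 + \frac{269}{50}\right) = 3 \left(- \frac{231}{50}\right) = - \frac{693}{50}$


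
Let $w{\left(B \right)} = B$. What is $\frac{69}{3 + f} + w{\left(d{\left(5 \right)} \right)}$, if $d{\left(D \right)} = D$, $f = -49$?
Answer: $\frac{7}{2} \approx 3.5$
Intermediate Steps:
$\frac{69}{3 + f} + w{\left(d{\left(5 \right)} \right)} = \frac{69}{3 - 49} + 5 = \frac{69}{-46} + 5 = 69 \left(- \frac{1}{46}\right) + 5 = - \frac{3}{2} + 5 = \frac{7}{2}$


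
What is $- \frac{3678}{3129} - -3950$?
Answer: $\frac{4118624}{1043} \approx 3948.8$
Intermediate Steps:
$- \frac{3678}{3129} - -3950 = \left(-3678\right) \frac{1}{3129} + 3950 = - \frac{1226}{1043} + 3950 = \frac{4118624}{1043}$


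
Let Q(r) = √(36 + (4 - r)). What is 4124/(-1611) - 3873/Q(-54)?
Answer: -4124/1611 - 3873*√94/94 ≈ -402.03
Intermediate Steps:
Q(r) = √(40 - r)
4124/(-1611) - 3873/Q(-54) = 4124/(-1611) - 3873/√(40 - 1*(-54)) = 4124*(-1/1611) - 3873/√(40 + 54) = -4124/1611 - 3873*√94/94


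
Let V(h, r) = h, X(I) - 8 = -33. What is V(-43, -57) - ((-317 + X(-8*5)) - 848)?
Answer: 1147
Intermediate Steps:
X(I) = -25 (X(I) = 8 - 33 = -25)
V(-43, -57) - ((-317 + X(-8*5)) - 848) = -43 - ((-317 - 25) - 848) = -43 - (-342 - 848) = -43 - 1*(-1190) = -43 + 1190 = 1147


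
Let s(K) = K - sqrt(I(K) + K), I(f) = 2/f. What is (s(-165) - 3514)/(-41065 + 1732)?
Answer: 3679/39333 + I*sqrt(4492455)/6489945 ≈ 0.093535 + 0.00032659*I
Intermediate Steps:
s(K) = K - sqrt(K + 2/K) (s(K) = K - sqrt(2/K + K) = K - sqrt(K + 2/K))
(s(-165) - 3514)/(-41065 + 1732) = ((-165 - sqrt(-165 + 2/(-165))) - 3514)/(-41065 + 1732) = ((-165 - sqrt(-165 + 2*(-1/165))) - 3514)/(-39333) = ((-165 - sqrt(-165 - 2/165)) - 3514)*(-1/39333) = ((-165 - sqrt(-27227/165)) - 3514)*(-1/39333) = ((-165 - I*sqrt(4492455)/165) - 3514)*(-1/39333) = (-3679 - I*sqrt(4492455)/165)*(-1/39333) = 3679/39333 + I*sqrt(4492455)/6489945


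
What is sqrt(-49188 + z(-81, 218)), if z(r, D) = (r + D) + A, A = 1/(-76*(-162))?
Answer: I*sqrt(22948804618)/684 ≈ 221.47*I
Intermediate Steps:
A = 1/12312 (A = -1/76*(-1/162) = 1/12312 ≈ 8.1222e-5)
z(r, D) = 1/12312 + D + r (z(r, D) = (r + D) + 1/12312 = (D + r) + 1/12312 = 1/12312 + D + r)
sqrt(-49188 + z(-81, 218)) = sqrt(-49188 + (1/12312 + 218 - 81)) = sqrt(-49188 + 1686745/12312) = sqrt(-603915911/12312) = I*sqrt(22948804618)/684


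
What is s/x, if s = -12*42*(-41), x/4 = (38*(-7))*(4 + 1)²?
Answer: -369/475 ≈ -0.77684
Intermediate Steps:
x = -26600 (x = 4*((38*(-7))*(4 + 1)²) = 4*(-266*5²) = 4*(-266*25) = 4*(-6650) = -26600)
s = 20664 (s = -504*(-41) = 20664)
s/x = 20664/(-26600) = 20664*(-1/26600) = -369/475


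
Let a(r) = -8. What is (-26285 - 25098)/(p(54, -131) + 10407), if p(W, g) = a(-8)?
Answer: -51383/10399 ≈ -4.9411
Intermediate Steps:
p(W, g) = -8
(-26285 - 25098)/(p(54, -131) + 10407) = (-26285 - 25098)/(-8 + 10407) = -51383/10399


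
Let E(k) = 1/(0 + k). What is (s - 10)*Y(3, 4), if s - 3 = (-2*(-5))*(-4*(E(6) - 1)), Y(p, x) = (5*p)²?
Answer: 5925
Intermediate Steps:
Y(p, x) = 25*p²
E(k) = 1/k
s = 109/3 (s = 3 + (-2*(-5))*(-4*(1/6 - 1)) = 3 + 10*(-4*(⅙ - 1)) = 3 + 10*(-4*(-⅚)) = 3 + 10*(10/3) = 3 + 100/3 = 109/3 ≈ 36.333)
(s - 10)*Y(3, 4) = (109/3 - 10)*(25*3²) = 79*(25*9)/3 = (79/3)*225 = 5925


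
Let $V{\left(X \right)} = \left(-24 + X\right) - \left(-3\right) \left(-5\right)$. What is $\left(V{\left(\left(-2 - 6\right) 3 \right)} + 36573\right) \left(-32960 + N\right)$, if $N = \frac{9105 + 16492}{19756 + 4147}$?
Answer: $- \frac{2614837182030}{2173} \approx -1.2033 \cdot 10^{9}$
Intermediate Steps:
$N = \frac{2327}{2173}$ ($N = \frac{25597}{23903} = 25597 \cdot \frac{1}{23903} = \frac{2327}{2173} \approx 1.0709$)
$V{\left(X \right)} = -39 + X$ ($V{\left(X \right)} = \left(-24 + X\right) - 15 = -39 + X$)
$\left(V{\left(\left(-2 - 6\right) 3 \right)} + 36573\right) \left(-32960 + N\right) = \left(\left(-39 + \left(-2 - 6\right) 3\right) + 36573\right) \left(-32960 + \frac{2327}{2173}\right) = \left(\left(-39 - 24\right) + 36573\right) \left(- \frac{71619753}{2173}\right) = \left(-63 + 36573\right) \left(- \frac{71619753}{2173}\right) = 36510 \left(- \frac{71619753}{2173}\right) = - \frac{2614837182030}{2173}$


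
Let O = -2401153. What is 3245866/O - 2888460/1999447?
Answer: -13425571430482/4800978162391 ≈ -2.7964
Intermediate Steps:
3245866/O - 2888460/1999447 = 3245866/(-2401153) - 2888460/1999447 = 3245866*(-1/2401153) - 2888460*1/1999447 = -3245866/2401153 - 2888460/1999447 = -13425571430482/4800978162391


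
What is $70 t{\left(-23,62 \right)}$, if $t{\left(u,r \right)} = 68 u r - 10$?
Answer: $-6788460$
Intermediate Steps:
$t{\left(u,r \right)} = -10 + 68 r u$ ($t{\left(u,r \right)} = 68 r u - 10 = -10 + 68 r u$)
$70 t{\left(-23,62 \right)} = 70 \left(-10 + 68 \cdot 62 \left(-23\right)\right) = 70 \left(-10 - 96968\right) = 70 \left(-96978\right) = -6788460$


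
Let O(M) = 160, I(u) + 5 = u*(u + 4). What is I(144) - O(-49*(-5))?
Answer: 21147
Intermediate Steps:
I(u) = -5 + u*(4 + u) (I(u) = -5 + u*(u + 4) = -5 + u*(4 + u))
I(144) - O(-49*(-5)) = (-5 + 144**2 + 4*144) - 1*160 = (-5 + 20736 + 576) - 160 = 21307 - 160 = 21147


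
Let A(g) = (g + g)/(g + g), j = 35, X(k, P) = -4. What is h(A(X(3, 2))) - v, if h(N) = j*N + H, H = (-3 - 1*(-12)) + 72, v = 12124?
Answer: -12008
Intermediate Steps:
A(g) = 1 (A(g) = (2*g)/((2*g)) = (2*g)*(1/(2*g)) = 1)
H = 81 (H = (-3 + 12) + 72 = 9 + 72 = 81)
h(N) = 81 + 35*N (h(N) = 35*N + 81 = 81 + 35*N)
h(A(X(3, 2))) - v = (81 + 35*1) - 1*12124 = (81 + 35) - 12124 = 116 - 12124 = -12008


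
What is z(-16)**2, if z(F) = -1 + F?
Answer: 289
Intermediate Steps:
z(-16)**2 = (-1 - 16)**2 = (-17)**2 = 289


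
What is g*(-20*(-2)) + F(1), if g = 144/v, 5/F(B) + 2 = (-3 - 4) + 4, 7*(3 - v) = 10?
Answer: 40309/11 ≈ 3664.5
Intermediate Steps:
v = 11/7 (v = 3 - ⅐*10 = 3 - 10/7 = 11/7 ≈ 1.5714)
F(B) = -1 (F(B) = 5/(-2 + ((-3 - 4) + 4)) = 5/(-2 + (-7 + 4)) = 5/(-2 - 3) = 5/(-5) = 5*(-⅕) = -1)
g = 1008/11 (g = 144/(11/7) = 144*(7/11) = 1008/11 ≈ 91.636)
g*(-20*(-2)) + F(1) = 1008*(-20*(-2))/11 - 1 = (1008/11)*40 - 1 = 40320/11 - 1 = 40309/11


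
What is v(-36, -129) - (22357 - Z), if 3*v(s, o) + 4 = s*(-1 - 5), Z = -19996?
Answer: -126847/3 ≈ -42282.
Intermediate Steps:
v(s, o) = -4/3 - 2*s (v(s, o) = -4/3 + (s*(-1 - 5))/3 = -4/3 + (s*(-6))/3 = -4/3 + (-6*s)/3 = -4/3 - 2*s)
v(-36, -129) - (22357 - Z) = (-4/3 - 2*(-36)) - (22357 - 1*(-19996)) = (-4/3 + 72) - (22357 + 19996) = 212/3 - 1*42353 = 212/3 - 42353 = -126847/3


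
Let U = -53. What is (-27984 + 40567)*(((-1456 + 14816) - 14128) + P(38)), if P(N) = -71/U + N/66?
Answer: -16859735206/1749 ≈ -9.6396e+6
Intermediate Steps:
P(N) = 71/53 + N/66 (P(N) = -71/(-53) + N/66 = -71*(-1/53) + N*(1/66) = 71/53 + N/66)
(-27984 + 40567)*(((-1456 + 14816) - 14128) + P(38)) = (-27984 + 40567)*(((-1456 + 14816) - 14128) + (71/53 + (1/66)*38)) = 12583*((13360 - 14128) + (71/53 + 19/33)) = 12583*(-768 + 3350/1749) = 12583*(-1339882/1749) = -16859735206/1749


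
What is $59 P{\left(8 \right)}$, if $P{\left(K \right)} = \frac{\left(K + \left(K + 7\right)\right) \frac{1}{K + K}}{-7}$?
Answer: $- \frac{1357}{112} \approx -12.116$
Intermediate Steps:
$P{\left(K \right)} = - \frac{7 + 2 K}{14 K}$ ($P{\left(K \right)} = \frac{K + \left(7 + K\right)}{2 K} \left(- \frac{1}{7}\right) = \left(7 + 2 K\right) \frac{1}{2 K} \left(- \frac{1}{7}\right) = \frac{7 + 2 K}{2 K} \left(- \frac{1}{7}\right) = - \frac{7 + 2 K}{14 K}$)
$59 P{\left(8 \right)} = 59 \frac{-7 - 16}{14 \cdot 8} = 59 \cdot \frac{1}{14} \cdot \frac{1}{8} \left(-7 - 16\right) = 59 \cdot \frac{1}{14} \cdot \frac{1}{8} \left(-23\right) = 59 \left(- \frac{23}{112}\right) = - \frac{1357}{112}$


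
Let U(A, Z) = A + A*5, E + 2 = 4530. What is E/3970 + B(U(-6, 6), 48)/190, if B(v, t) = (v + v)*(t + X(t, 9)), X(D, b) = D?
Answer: -1329016/37715 ≈ -35.238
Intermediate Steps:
E = 4528 (E = -2 + 4530 = 4528)
U(A, Z) = 6*A (U(A, Z) = A + 5*A = 6*A)
B(v, t) = 4*t*v (B(v, t) = (v + v)*(t + t) = (2*v)*(2*t) = 4*t*v)
E/3970 + B(U(-6, 6), 48)/190 = 4528/3970 + (4*48*(6*(-6)))/190 = 4528*(1/3970) + (4*48*(-36))*(1/190) = 2264/1985 - 6912*1/190 = 2264/1985 - 3456/95 = -1329016/37715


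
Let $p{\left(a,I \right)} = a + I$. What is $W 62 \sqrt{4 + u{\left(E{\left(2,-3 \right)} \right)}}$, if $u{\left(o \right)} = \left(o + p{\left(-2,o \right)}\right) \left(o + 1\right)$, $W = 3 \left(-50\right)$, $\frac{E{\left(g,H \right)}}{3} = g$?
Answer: $- 9300 \sqrt{74} \approx -80002.0$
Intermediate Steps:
$E{\left(g,H \right)} = 3 g$
$p{\left(a,I \right)} = I + a$
$W = -150$
$u{\left(o \right)} = \left(1 + o\right) \left(-2 + 2 o\right)$ ($u{\left(o \right)} = \left(o + \left(o - 2\right)\right) \left(o + 1\right) = \left(o + \left(-2 + o\right)\right) \left(1 + o\right) = \left(-2 + 2 o\right) \left(1 + o\right) = \left(1 + o\right) \left(-2 + 2 o\right)$)
$W 62 \sqrt{4 + u{\left(E{\left(2,-3 \right)} \right)}} = \left(-150\right) 62 \sqrt{4 - \left(2 - 2 \left(3 \cdot 2\right)^{2}\right)} = - 9300 \sqrt{4 - \left(2 - 2 \cdot 6^{2}\right)} = - 9300 \sqrt{4 + \left(-2 + 2 \cdot 36\right)} = - 9300 \sqrt{4 + \left(-2 + 72\right)} = - 9300 \sqrt{4 + 70} = - 9300 \sqrt{74}$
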